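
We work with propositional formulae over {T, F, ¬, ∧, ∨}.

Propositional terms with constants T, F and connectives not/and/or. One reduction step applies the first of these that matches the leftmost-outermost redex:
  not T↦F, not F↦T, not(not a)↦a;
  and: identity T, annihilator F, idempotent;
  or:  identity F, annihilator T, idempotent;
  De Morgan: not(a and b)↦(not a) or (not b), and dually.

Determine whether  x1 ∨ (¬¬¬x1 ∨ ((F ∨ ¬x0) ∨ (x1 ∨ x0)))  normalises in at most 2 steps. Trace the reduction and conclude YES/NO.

Answer: YES — reaches normal form x1 ∨ (¬x1 ∨ (¬x0 ∨ (x1 ∨ x0))) in 2 ≤ 2 steps

Working:
  start: x1 ∨ (¬¬¬x1 ∨ ((F ∨ ¬x0) ∨ (x1 ∨ x0)))
  step 1: x1 ∨ (¬x1 ∨ ((F ∨ ¬x0) ∨ (x1 ∨ x0)))
  step 2: x1 ∨ (¬x1 ∨ (¬x0 ∨ (x1 ∨ x0)))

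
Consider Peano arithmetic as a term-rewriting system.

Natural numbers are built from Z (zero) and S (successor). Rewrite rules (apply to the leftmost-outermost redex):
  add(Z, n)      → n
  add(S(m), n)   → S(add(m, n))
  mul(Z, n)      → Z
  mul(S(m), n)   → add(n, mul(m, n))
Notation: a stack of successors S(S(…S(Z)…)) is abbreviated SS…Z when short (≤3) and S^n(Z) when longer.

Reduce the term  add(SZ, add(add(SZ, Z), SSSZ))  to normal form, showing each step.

  start: add(SZ, add(add(SZ, Z), SSSZ))
  →1  S(add(Z, add(add(SZ, Z), SSSZ)))
  →2  S(add(add(SZ, Z), SSSZ))
  →3  S(add(S(add(Z, Z)), SSSZ))
  →4  S(S(add(add(Z, Z), SSSZ)))
  →5  S(S(add(Z, SSSZ)))
  →6  S^5(Z)

Answer: normal form = S^5(Z)  (in 6 steps)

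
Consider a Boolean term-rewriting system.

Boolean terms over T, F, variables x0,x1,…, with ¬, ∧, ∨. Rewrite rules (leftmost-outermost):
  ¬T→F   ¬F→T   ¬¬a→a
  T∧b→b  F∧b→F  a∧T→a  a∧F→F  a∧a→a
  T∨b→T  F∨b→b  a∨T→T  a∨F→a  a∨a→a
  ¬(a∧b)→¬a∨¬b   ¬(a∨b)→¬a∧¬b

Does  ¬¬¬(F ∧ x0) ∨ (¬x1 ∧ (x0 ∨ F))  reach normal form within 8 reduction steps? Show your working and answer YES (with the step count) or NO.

Answer: YES — reaches normal form T in 5 ≤ 8 steps

Reduction:
  start: ¬¬¬(F ∧ x0) ∨ (¬x1 ∧ (x0 ∨ F))
  [1] ¬(F ∧ x0) ∨ (¬x1 ∧ (x0 ∨ F))
  [2] (¬F ∨ ¬x0) ∨ (¬x1 ∧ (x0 ∨ F))
  [3] (T ∨ ¬x0) ∨ (¬x1 ∧ (x0 ∨ F))
  [4] T ∨ (¬x1 ∧ (x0 ∨ F))
  [5] T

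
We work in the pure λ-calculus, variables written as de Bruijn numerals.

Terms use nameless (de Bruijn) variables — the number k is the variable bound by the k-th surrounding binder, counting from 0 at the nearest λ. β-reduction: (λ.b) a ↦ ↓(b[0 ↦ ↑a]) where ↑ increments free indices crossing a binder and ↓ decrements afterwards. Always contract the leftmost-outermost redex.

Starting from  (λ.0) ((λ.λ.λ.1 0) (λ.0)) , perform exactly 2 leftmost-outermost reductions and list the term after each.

Answer: after 2 steps: λ.λ.1 0

Reduction:
  start: (λ.0) ((λ.λ.λ.1 0) (λ.0))
  [1] (λ.λ.λ.1 0) (λ.0)
  [2] λ.λ.1 0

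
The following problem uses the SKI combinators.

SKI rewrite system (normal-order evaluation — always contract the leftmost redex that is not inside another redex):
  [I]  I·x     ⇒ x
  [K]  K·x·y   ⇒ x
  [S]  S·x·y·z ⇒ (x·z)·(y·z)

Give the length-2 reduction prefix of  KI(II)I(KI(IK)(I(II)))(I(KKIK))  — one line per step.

Answer: after 2 steps: I(KI(IK)(I(II)))(I(KKIK))

Working:
  start: KI(II)I(KI(IK)(I(II)))(I(KKIK))
  →1  II(KI(IK)(I(II)))(I(KKIK))
  →2  I(KI(IK)(I(II)))(I(KKIK))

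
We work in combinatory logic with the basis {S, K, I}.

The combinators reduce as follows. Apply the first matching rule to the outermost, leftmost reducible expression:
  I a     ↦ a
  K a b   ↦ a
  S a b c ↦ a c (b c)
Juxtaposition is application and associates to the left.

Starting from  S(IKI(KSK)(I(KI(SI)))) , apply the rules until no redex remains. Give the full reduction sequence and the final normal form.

Answer: normal form = SI  (in 5 steps)

Reduction:
  start: S(IKI(KSK)(I(KI(SI))))
  step 1: S(KI(KSK)(I(KI(SI))))
  step 2: S(I(I(KI(SI))))
  step 3: S(I(KI(SI)))
  step 4: S(KI(SI))
  step 5: SI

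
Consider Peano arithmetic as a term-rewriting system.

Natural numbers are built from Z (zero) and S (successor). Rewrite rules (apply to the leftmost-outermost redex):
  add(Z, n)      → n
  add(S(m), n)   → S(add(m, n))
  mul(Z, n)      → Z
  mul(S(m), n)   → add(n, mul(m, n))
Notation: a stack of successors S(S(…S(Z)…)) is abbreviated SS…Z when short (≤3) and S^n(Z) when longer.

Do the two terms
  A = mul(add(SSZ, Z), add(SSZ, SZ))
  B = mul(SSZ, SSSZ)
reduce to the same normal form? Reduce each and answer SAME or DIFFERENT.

Answer: SAME — A ⇓ S^6(Z), B ⇓ S^6(Z)

Derivation:
Term A:
  start: mul(add(SSZ, Z), add(SSZ, SZ))
  step 1: mul(S(add(SZ, Z)), add(SSZ, SZ))
  step 2: add(add(SSZ, SZ), mul(add(SZ, Z), add(SSZ, SZ)))
  step 3: add(S(add(SZ, SZ)), mul(add(SZ, Z), add(SSZ, SZ)))
  step 4: S(add(add(SZ, SZ), mul(add(SZ, Z), add(SSZ, SZ))))
  step 5: S(add(S(add(Z, SZ)), mul(add(SZ, Z), add(SSZ, SZ))))
  step 6: S(S(add(add(Z, SZ), mul(add(SZ, Z), add(SSZ, SZ)))))
  step 7: S(S(add(SZ, mul(add(SZ, Z), add(SSZ, SZ)))))
  step 8: S(S(S(add(Z, mul(add(SZ, Z), add(SSZ, SZ))))))
  step 9: S(S(S(mul(add(SZ, Z), add(SSZ, SZ)))))
  step 10: S(S(S(mul(S(add(Z, Z)), add(SSZ, SZ)))))
  step 11: S(S(S(add(add(SSZ, SZ), mul(add(Z, Z), add(SSZ, SZ))))))
  step 12: S(S(S(add(S(add(SZ, SZ)), mul(add(Z, Z), add(SSZ, SZ))))))
  step 13: S(S(S(S(add(add(SZ, SZ), mul(add(Z, Z), add(SSZ, SZ)))))))
  step 14: S(S(S(S(add(S(add(Z, SZ)), mul(add(Z, Z), add(SSZ, SZ)))))))
  step 15: S(S(S(S(S(add(add(Z, SZ), mul(add(Z, Z), add(SSZ, SZ))))))))
  step 16: S(S(S(S(S(add(SZ, mul(add(Z, Z), add(SSZ, SZ))))))))
  step 17: S(S(S(S(S(S(add(Z, mul(add(Z, Z), add(SSZ, SZ)))))))))
  step 18: S(S(S(S(S(S(mul(add(Z, Z), add(SSZ, SZ))))))))
  step 19: S(S(S(S(S(S(mul(Z, add(SSZ, SZ))))))))
  step 20: S^6(Z)

Term B:
  start: mul(SSZ, SSSZ)
  step 1: add(SSSZ, mul(SZ, SSSZ))
  step 2: S(add(SSZ, mul(SZ, SSSZ)))
  step 3: S(S(add(SZ, mul(SZ, SSSZ))))
  step 4: S(S(S(add(Z, mul(SZ, SSSZ)))))
  step 5: S(S(S(mul(SZ, SSSZ))))
  step 6: S(S(S(add(SSSZ, mul(Z, SSSZ)))))
  step 7: S(S(S(S(add(SSZ, mul(Z, SSSZ))))))
  step 8: S(S(S(S(S(add(SZ, mul(Z, SSSZ)))))))
  step 9: S(S(S(S(S(S(add(Z, mul(Z, SSSZ))))))))
  step 10: S(S(S(S(S(S(mul(Z, SSSZ)))))))
  step 11: S^6(Z)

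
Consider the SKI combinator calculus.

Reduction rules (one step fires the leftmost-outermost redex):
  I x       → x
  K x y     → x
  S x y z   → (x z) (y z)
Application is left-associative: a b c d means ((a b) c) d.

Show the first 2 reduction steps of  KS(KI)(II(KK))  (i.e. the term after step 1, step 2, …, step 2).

Answer: after 2 steps: S(I(KK))

Reduction:
  start: KS(KI)(II(KK))
  [1] S(II(KK))
  [2] S(I(KK))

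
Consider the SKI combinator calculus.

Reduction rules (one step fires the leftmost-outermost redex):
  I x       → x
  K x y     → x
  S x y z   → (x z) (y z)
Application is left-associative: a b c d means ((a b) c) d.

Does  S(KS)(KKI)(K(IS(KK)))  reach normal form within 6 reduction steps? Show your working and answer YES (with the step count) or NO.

Answer: YES — reaches normal form S(K(K(S(KK)))) in 4 ≤ 6 steps

Reduction:
  start: S(KS)(KKI)(K(IS(KK)))
  step 1: KS(K(IS(KK)))(KKI(K(IS(KK))))
  step 2: S(KKI(K(IS(KK))))
  step 3: S(K(K(IS(KK))))
  step 4: S(K(K(S(KK))))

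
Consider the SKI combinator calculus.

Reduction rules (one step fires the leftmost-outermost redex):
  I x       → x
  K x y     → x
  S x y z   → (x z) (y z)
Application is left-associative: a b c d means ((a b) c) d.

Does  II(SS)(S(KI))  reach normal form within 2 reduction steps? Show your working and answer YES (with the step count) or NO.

Answer: YES — reaches normal form SS(S(KI)) in 2 ≤ 2 steps

Derivation:
  start: II(SS)(S(KI))
  [1] I(SS)(S(KI))
  [2] SS(S(KI))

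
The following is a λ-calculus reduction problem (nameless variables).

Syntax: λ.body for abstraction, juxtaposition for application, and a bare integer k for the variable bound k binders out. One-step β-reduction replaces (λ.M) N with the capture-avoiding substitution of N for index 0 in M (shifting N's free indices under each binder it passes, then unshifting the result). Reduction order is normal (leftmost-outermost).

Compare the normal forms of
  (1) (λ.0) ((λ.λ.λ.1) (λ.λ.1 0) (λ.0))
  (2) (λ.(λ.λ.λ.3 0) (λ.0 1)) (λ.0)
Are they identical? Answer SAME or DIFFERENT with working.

Answer: SAME — A ⇓ λ.λ.0, B ⇓ λ.λ.0

Derivation:
Term A:
  start: (λ.0) ((λ.λ.λ.1) (λ.λ.1 0) (λ.0))
  [1] (λ.λ.λ.1) (λ.λ.1 0) (λ.0)
  [2] (λ.λ.1) (λ.0)
  [3] λ.λ.0

Term B:
  start: (λ.(λ.λ.λ.3 0) (λ.0 1)) (λ.0)
  [1] (λ.λ.λ.(λ.0) 0) (λ.0 (λ.0))
  [2] λ.λ.(λ.0) 0
  [3] λ.λ.0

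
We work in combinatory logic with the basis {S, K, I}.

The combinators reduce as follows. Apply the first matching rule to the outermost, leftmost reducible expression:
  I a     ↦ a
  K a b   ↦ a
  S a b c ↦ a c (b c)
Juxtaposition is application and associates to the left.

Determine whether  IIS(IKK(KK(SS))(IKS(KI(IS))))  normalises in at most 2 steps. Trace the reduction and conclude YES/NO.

  start: IIS(IKK(KK(SS))(IKS(KI(IS))))
  →1  IS(IKK(KK(SS))(IKS(KI(IS))))
  →2  S(IKK(KK(SS))(IKS(KI(IS))))

Answer: NO — after 2 steps the term is S(IKK(KK(SS))(IKS(KI(IS)))), not yet normal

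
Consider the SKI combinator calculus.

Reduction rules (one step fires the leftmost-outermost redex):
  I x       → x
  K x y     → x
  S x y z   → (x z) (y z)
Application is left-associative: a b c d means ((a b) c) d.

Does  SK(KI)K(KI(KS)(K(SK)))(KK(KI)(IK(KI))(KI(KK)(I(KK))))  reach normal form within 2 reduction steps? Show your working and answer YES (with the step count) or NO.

Answer: NO — after 2 steps the term is K(KI(KS)(K(SK)))(KK(KI)(IK(KI))(KI(KK)(I(KK)))), not yet normal

Derivation:
  start: SK(KI)K(KI(KS)(K(SK)))(KK(KI)(IK(KI))(KI(KK)(I(KK))))
  [1] KK(KIK)(KI(KS)(K(SK)))(KK(KI)(IK(KI))(KI(KK)(I(KK))))
  [2] K(KI(KS)(K(SK)))(KK(KI)(IK(KI))(KI(KK)(I(KK))))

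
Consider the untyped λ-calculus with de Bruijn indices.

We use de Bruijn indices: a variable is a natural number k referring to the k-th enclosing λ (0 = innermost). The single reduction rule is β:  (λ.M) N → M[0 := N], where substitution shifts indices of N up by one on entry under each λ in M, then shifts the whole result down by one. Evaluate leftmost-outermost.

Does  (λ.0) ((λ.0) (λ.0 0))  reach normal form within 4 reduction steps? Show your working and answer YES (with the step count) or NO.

  start: (λ.0) ((λ.0) (λ.0 0))
  →1  (λ.0) (λ.0 0)
  →2  λ.0 0

Answer: YES — reaches normal form λ.0 0 in 2 ≤ 4 steps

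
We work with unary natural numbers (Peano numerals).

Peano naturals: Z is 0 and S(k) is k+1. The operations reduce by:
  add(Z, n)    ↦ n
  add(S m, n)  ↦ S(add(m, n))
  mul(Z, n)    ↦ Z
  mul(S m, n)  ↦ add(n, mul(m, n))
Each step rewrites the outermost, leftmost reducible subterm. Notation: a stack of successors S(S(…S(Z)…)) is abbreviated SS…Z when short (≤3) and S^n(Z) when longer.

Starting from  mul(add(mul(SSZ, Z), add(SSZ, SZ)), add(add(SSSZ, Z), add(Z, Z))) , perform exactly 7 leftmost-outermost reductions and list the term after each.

Answer: after 7 steps: mul(S(add(SZ, SZ)), add(add(SSSZ, Z), add(Z, Z)))

Working:
  start: mul(add(mul(SSZ, Z), add(SSZ, SZ)), add(add(SSSZ, Z), add(Z, Z)))
  [1] mul(add(add(Z, mul(SZ, Z)), add(SSZ, SZ)), add(add(SSSZ, Z), add(Z, Z)))
  [2] mul(add(mul(SZ, Z), add(SSZ, SZ)), add(add(SSSZ, Z), add(Z, Z)))
  [3] mul(add(add(Z, mul(Z, Z)), add(SSZ, SZ)), add(add(SSSZ, Z), add(Z, Z)))
  [4] mul(add(mul(Z, Z), add(SSZ, SZ)), add(add(SSSZ, Z), add(Z, Z)))
  [5] mul(add(Z, add(SSZ, SZ)), add(add(SSSZ, Z), add(Z, Z)))
  [6] mul(add(SSZ, SZ), add(add(SSSZ, Z), add(Z, Z)))
  [7] mul(S(add(SZ, SZ)), add(add(SSSZ, Z), add(Z, Z)))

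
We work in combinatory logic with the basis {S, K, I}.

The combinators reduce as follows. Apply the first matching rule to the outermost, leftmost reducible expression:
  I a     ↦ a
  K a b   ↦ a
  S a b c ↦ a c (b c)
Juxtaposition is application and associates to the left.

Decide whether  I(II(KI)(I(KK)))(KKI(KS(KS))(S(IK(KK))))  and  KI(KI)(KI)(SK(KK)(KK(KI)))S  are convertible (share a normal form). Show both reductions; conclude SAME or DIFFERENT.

Term A:
  start: I(II(KI)(I(KK)))(KKI(KS(KS))(S(IK(KK))))
  [1] II(KI)(I(KK))(KKI(KS(KS))(S(IK(KK))))
  [2] I(KI)(I(KK))(KKI(KS(KS))(S(IK(KK))))
  [3] KI(I(KK))(KKI(KS(KS))(S(IK(KK))))
  [4] I(KKI(KS(KS))(S(IK(KK))))
  [5] KKI(KS(KS))(S(IK(KK)))
  [6] K(KS(KS))(S(IK(KK)))
  [7] KS(KS)
  [8] S

Term B:
  start: KI(KI)(KI)(SK(KK)(KK(KI)))S
  [1] I(KI)(SK(KK)(KK(KI)))S
  [2] KI(SK(KK)(KK(KI)))S
  [3] IS
  [4] S

Answer: SAME — A ⇓ S, B ⇓ S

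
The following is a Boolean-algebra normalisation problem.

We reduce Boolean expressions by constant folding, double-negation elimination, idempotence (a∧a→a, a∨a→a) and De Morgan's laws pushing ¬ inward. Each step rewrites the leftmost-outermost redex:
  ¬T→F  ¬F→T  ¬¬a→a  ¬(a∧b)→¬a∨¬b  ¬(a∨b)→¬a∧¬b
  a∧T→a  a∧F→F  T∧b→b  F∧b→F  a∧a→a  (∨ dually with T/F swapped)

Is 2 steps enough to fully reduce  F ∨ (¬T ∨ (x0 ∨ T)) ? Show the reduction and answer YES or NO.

Answer: NO — after 2 steps the term is F ∨ (x0 ∨ T), not yet normal

Derivation:
  start: F ∨ (¬T ∨ (x0 ∨ T))
  [1] ¬T ∨ (x0 ∨ T)
  [2] F ∨ (x0 ∨ T)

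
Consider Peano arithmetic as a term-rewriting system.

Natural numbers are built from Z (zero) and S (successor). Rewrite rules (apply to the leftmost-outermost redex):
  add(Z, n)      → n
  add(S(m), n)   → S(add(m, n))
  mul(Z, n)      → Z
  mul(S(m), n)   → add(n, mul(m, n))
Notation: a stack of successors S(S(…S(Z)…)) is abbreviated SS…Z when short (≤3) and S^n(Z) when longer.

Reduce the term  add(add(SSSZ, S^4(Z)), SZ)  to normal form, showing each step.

  start: add(add(SSSZ, S^4(Z)), SZ)
  →1  add(S(add(SSZ, S^4(Z))), SZ)
  →2  S(add(add(SSZ, S^4(Z)), SZ))
  →3  S(add(S(add(SZ, S^4(Z))), SZ))
  →4  S(S(add(add(SZ, S^4(Z)), SZ)))
  →5  S(S(add(S(add(Z, S^4(Z))), SZ)))
  →6  S(S(S(add(add(Z, S^4(Z)), SZ))))
  →7  S(S(S(add(S^4(Z), SZ))))
  →8  S(S(S(S(add(SSSZ, SZ)))))
  →9  S(S(S(S(S(add(SSZ, SZ))))))
  →10  S(S(S(S(S(S(add(SZ, SZ)))))))
  →11  S(S(S(S(S(S(S(add(Z, SZ))))))))
  →12  S^8(Z)

Answer: normal form = S^8(Z)  (in 12 steps)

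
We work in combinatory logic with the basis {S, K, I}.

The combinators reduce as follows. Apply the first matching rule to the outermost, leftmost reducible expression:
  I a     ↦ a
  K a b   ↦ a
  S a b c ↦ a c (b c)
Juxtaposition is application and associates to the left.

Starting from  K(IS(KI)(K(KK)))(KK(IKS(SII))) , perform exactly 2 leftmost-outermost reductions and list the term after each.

  start: K(IS(KI)(K(KK)))(KK(IKS(SII)))
  [1] IS(KI)(K(KK))
  [2] S(KI)(K(KK))

Answer: after 2 steps: S(KI)(K(KK))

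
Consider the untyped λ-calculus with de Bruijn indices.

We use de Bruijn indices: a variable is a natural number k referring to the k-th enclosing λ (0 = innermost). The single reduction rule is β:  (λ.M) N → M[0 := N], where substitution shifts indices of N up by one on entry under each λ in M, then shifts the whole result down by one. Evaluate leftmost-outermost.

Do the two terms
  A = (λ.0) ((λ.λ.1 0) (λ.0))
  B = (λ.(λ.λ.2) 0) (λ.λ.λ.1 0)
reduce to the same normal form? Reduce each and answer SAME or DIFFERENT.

Answer: DIFFERENT — A ⇓ λ.0, B ⇓ λ.λ.λ.λ.1 0

Reduction:
Term A:
  start: (λ.0) ((λ.λ.1 0) (λ.0))
  [1] (λ.λ.1 0) (λ.0)
  [2] λ.(λ.0) 0
  [3] λ.0

Term B:
  start: (λ.(λ.λ.2) 0) (λ.λ.λ.1 0)
  [1] (λ.λ.λ.λ.λ.1 0) (λ.λ.λ.1 0)
  [2] λ.λ.λ.λ.1 0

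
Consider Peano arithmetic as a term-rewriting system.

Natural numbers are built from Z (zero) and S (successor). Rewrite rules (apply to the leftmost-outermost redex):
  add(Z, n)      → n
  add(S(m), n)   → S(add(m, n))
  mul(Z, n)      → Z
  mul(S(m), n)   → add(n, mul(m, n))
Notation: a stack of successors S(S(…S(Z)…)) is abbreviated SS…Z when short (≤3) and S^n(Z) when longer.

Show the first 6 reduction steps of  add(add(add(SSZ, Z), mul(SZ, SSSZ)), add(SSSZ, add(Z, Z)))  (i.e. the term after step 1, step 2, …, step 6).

Answer: after 6 steps: S(S(add(add(add(Z, Z), mul(SZ, SSSZ)), add(SSSZ, add(Z, Z)))))

Working:
  start: add(add(add(SSZ, Z), mul(SZ, SSSZ)), add(SSSZ, add(Z, Z)))
  step 1: add(add(S(add(SZ, Z)), mul(SZ, SSSZ)), add(SSSZ, add(Z, Z)))
  step 2: add(S(add(add(SZ, Z), mul(SZ, SSSZ))), add(SSSZ, add(Z, Z)))
  step 3: S(add(add(add(SZ, Z), mul(SZ, SSSZ)), add(SSSZ, add(Z, Z))))
  step 4: S(add(add(S(add(Z, Z)), mul(SZ, SSSZ)), add(SSSZ, add(Z, Z))))
  step 5: S(add(S(add(add(Z, Z), mul(SZ, SSSZ))), add(SSSZ, add(Z, Z))))
  step 6: S(S(add(add(add(Z, Z), mul(SZ, SSSZ)), add(SSSZ, add(Z, Z)))))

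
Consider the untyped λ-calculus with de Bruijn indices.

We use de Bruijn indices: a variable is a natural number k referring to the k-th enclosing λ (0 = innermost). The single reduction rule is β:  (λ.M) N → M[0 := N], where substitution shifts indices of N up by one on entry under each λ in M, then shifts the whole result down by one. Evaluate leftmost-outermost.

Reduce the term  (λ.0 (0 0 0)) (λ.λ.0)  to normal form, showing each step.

Answer: normal form = λ.0  (in 2 steps)

Derivation:
  start: (λ.0 (0 0 0)) (λ.λ.0)
  →1  (λ.λ.0) ((λ.λ.0) (λ.λ.0) (λ.λ.0))
  →2  λ.0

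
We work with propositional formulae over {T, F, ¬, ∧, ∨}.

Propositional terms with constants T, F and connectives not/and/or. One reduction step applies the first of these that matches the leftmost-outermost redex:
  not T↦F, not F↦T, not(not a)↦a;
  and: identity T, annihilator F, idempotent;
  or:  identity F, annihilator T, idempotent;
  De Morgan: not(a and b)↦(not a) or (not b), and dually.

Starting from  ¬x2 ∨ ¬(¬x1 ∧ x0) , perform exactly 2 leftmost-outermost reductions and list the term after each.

Answer: after 2 steps: ¬x2 ∨ (x1 ∨ ¬x0)

Derivation:
  start: ¬x2 ∨ ¬(¬x1 ∧ x0)
  [1] ¬x2 ∨ (¬¬x1 ∨ ¬x0)
  [2] ¬x2 ∨ (x1 ∨ ¬x0)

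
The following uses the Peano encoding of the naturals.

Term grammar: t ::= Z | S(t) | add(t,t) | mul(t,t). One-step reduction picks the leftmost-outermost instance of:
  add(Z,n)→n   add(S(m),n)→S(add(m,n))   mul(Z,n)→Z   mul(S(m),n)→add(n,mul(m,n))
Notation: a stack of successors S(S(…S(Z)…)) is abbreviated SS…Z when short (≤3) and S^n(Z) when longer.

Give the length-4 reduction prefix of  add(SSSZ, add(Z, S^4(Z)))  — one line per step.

Answer: after 4 steps: S(S(S(add(Z, S^4(Z)))))

Working:
  start: add(SSSZ, add(Z, S^4(Z)))
  step 1: S(add(SSZ, add(Z, S^4(Z))))
  step 2: S(S(add(SZ, add(Z, S^4(Z)))))
  step 3: S(S(S(add(Z, add(Z, S^4(Z))))))
  step 4: S(S(S(add(Z, S^4(Z)))))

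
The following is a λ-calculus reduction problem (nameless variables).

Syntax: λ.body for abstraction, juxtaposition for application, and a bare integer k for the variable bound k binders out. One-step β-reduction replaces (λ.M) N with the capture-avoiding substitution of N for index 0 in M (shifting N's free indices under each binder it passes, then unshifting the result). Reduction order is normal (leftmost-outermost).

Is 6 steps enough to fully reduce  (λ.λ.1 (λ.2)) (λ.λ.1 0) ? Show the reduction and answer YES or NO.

  start: (λ.λ.1 (λ.2)) (λ.λ.1 0)
  [1] λ.(λ.λ.1 0) (λ.λ.λ.1 0)
  [2] λ.λ.(λ.λ.λ.1 0) 0
  [3] λ.λ.λ.λ.1 0

Answer: YES — reaches normal form λ.λ.λ.λ.1 0 in 3 ≤ 6 steps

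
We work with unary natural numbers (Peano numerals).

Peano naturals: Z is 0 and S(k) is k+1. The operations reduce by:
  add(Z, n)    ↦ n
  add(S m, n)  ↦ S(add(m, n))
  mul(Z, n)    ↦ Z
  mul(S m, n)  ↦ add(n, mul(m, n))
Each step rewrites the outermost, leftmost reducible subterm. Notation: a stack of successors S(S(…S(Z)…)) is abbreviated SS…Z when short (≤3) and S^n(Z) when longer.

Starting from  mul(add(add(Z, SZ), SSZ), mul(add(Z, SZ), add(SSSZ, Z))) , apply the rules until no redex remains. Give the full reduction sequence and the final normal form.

  start: mul(add(add(Z, SZ), SSZ), mul(add(Z, SZ), add(SSSZ, Z)))
  →1  mul(add(SZ, SSZ), mul(add(Z, SZ), add(SSSZ, Z)))
  →2  mul(S(add(Z, SSZ)), mul(add(Z, SZ), add(SSSZ, Z)))
  →3  add(mul(add(Z, SZ), add(SSSZ, Z)), mul(add(Z, SSZ), mul(add(Z, SZ), add(SSSZ, Z))))
  →4  add(mul(SZ, add(SSSZ, Z)), mul(add(Z, SSZ), mul(add(Z, SZ), add(SSSZ, Z))))
  →5  add(add(add(SSSZ, Z), mul(Z, add(SSSZ, Z))), mul(add(Z, SSZ), mul(add(Z, SZ), add(SSSZ, Z))))
  →6  add(add(S(add(SSZ, Z)), mul(Z, add(SSSZ, Z))), mul(add(Z, SSZ), mul(add(Z, SZ), add(SSSZ, Z))))
  →7  add(S(add(add(SSZ, Z), mul(Z, add(SSSZ, Z)))), mul(add(Z, SSZ), mul(add(Z, SZ), add(SSSZ, Z))))
  →8  S(add(add(add(SSZ, Z), mul(Z, add(SSSZ, Z))), mul(add(Z, SSZ), mul(add(Z, SZ), add(SSSZ, Z)))))
  →9  S(add(add(S(add(SZ, Z)), mul(Z, add(SSSZ, Z))), mul(add(Z, SSZ), mul(add(Z, SZ), add(SSSZ, Z)))))
  →10  S(add(S(add(add(SZ, Z), mul(Z, add(SSSZ, Z)))), mul(add(Z, SSZ), mul(add(Z, SZ), add(SSSZ, Z)))))
  →11  S(S(add(add(add(SZ, Z), mul(Z, add(SSSZ, Z))), mul(add(Z, SSZ), mul(add(Z, SZ), add(SSSZ, Z))))))
  →12  S(S(add(add(S(add(Z, Z)), mul(Z, add(SSSZ, Z))), mul(add(Z, SSZ), mul(add(Z, SZ), add(SSSZ, Z))))))
  →13  S(S(add(S(add(add(Z, Z), mul(Z, add(SSSZ, Z)))), mul(add(Z, SSZ), mul(add(Z, SZ), add(SSSZ, Z))))))
  →14  S(S(S(add(add(add(Z, Z), mul(Z, add(SSSZ, Z))), mul(add(Z, SSZ), mul(add(Z, SZ), add(SSSZ, Z)))))))
  →15  S(S(S(add(add(Z, mul(Z, add(SSSZ, Z))), mul(add(Z, SSZ), mul(add(Z, SZ), add(SSSZ, Z)))))))
  →16  S(S(S(add(mul(Z, add(SSSZ, Z)), mul(add(Z, SSZ), mul(add(Z, SZ), add(SSSZ, Z)))))))
  →17  S(S(S(add(Z, mul(add(Z, SSZ), mul(add(Z, SZ), add(SSSZ, Z)))))))
  →18  S(S(S(mul(add(Z, SSZ), mul(add(Z, SZ), add(SSSZ, Z))))))
  →19  S(S(S(mul(SSZ, mul(add(Z, SZ), add(SSSZ, Z))))))
  →20  S(S(S(add(mul(add(Z, SZ), add(SSSZ, Z)), mul(SZ, mul(add(Z, SZ), add(SSSZ, Z)))))))
  →21  S(S(S(add(mul(SZ, add(SSSZ, Z)), mul(SZ, mul(add(Z, SZ), add(SSSZ, Z)))))))
  →22  S(S(S(add(add(add(SSSZ, Z), mul(Z, add(SSSZ, Z))), mul(SZ, mul(add(Z, SZ), add(SSSZ, Z)))))))
  →23  S(S(S(add(add(S(add(SSZ, Z)), mul(Z, add(SSSZ, Z))), mul(SZ, mul(add(Z, SZ), add(SSSZ, Z)))))))
  →24  S(S(S(add(S(add(add(SSZ, Z), mul(Z, add(SSSZ, Z)))), mul(SZ, mul(add(Z, SZ), add(SSSZ, Z)))))))
  →25  S(S(S(S(add(add(add(SSZ, Z), mul(Z, add(SSSZ, Z))), mul(SZ, mul(add(Z, SZ), add(SSSZ, Z))))))))
  →26  S(S(S(S(add(add(S(add(SZ, Z)), mul(Z, add(SSSZ, Z))), mul(SZ, mul(add(Z, SZ), add(SSSZ, Z))))))))
  →27  S(S(S(S(add(S(add(add(SZ, Z), mul(Z, add(SSSZ, Z)))), mul(SZ, mul(add(Z, SZ), add(SSSZ, Z))))))))
  →28  S(S(S(S(S(add(add(add(SZ, Z), mul(Z, add(SSSZ, Z))), mul(SZ, mul(add(Z, SZ), add(SSSZ, Z)))))))))
  →29  S(S(S(S(S(add(add(S(add(Z, Z)), mul(Z, add(SSSZ, Z))), mul(SZ, mul(add(Z, SZ), add(SSSZ, Z)))))))))
  →30  S(S(S(S(S(add(S(add(add(Z, Z), mul(Z, add(SSSZ, Z)))), mul(SZ, mul(add(Z, SZ), add(SSSZ, Z)))))))))
  →31  S(S(S(S(S(S(add(add(add(Z, Z), mul(Z, add(SSSZ, Z))), mul(SZ, mul(add(Z, SZ), add(SSSZ, Z))))))))))
  →32  S(S(S(S(S(S(add(add(Z, mul(Z, add(SSSZ, Z))), mul(SZ, mul(add(Z, SZ), add(SSSZ, Z))))))))))
  →33  S(S(S(S(S(S(add(mul(Z, add(SSSZ, Z)), mul(SZ, mul(add(Z, SZ), add(SSSZ, Z))))))))))
  →34  S(S(S(S(S(S(add(Z, mul(SZ, mul(add(Z, SZ), add(SSSZ, Z))))))))))
  →35  S(S(S(S(S(S(mul(SZ, mul(add(Z, SZ), add(SSSZ, Z)))))))))
  →36  S(S(S(S(S(S(add(mul(add(Z, SZ), add(SSSZ, Z)), mul(Z, mul(add(Z, SZ), add(SSSZ, Z))))))))))
  →37  S(S(S(S(S(S(add(mul(SZ, add(SSSZ, Z)), mul(Z, mul(add(Z, SZ), add(SSSZ, Z))))))))))
  →38  S(S(S(S(S(S(add(add(add(SSSZ, Z), mul(Z, add(SSSZ, Z))), mul(Z, mul(add(Z, SZ), add(SSSZ, Z))))))))))
  →39  S(S(S(S(S(S(add(add(S(add(SSZ, Z)), mul(Z, add(SSSZ, Z))), mul(Z, mul(add(Z, SZ), add(SSSZ, Z))))))))))
  →40  S(S(S(S(S(S(add(S(add(add(SSZ, Z), mul(Z, add(SSSZ, Z)))), mul(Z, mul(add(Z, SZ), add(SSSZ, Z))))))))))
  →41  S(S(S(S(S(S(S(add(add(add(SSZ, Z), mul(Z, add(SSSZ, Z))), mul(Z, mul(add(Z, SZ), add(SSSZ, Z)))))))))))
  →42  S(S(S(S(S(S(S(add(add(S(add(SZ, Z)), mul(Z, add(SSSZ, Z))), mul(Z, mul(add(Z, SZ), add(SSSZ, Z)))))))))))
  →43  S(S(S(S(S(S(S(add(S(add(add(SZ, Z), mul(Z, add(SSSZ, Z)))), mul(Z, mul(add(Z, SZ), add(SSSZ, Z)))))))))))
  →44  S(S(S(S(S(S(S(S(add(add(add(SZ, Z), mul(Z, add(SSSZ, Z))), mul(Z, mul(add(Z, SZ), add(SSSZ, Z))))))))))))
  →45  S(S(S(S(S(S(S(S(add(add(S(add(Z, Z)), mul(Z, add(SSSZ, Z))), mul(Z, mul(add(Z, SZ), add(SSSZ, Z))))))))))))
  →46  S(S(S(S(S(S(S(S(add(S(add(add(Z, Z), mul(Z, add(SSSZ, Z)))), mul(Z, mul(add(Z, SZ), add(SSSZ, Z))))))))))))
  →47  S(S(S(S(S(S(S(S(S(add(add(add(Z, Z), mul(Z, add(SSSZ, Z))), mul(Z, mul(add(Z, SZ), add(SSSZ, Z)))))))))))))
  →48  S(S(S(S(S(S(S(S(S(add(add(Z, mul(Z, add(SSSZ, Z))), mul(Z, mul(add(Z, SZ), add(SSSZ, Z)))))))))))))
  →49  S(S(S(S(S(S(S(S(S(add(mul(Z, add(SSSZ, Z)), mul(Z, mul(add(Z, SZ), add(SSSZ, Z)))))))))))))
  →50  S(S(S(S(S(S(S(S(S(add(Z, mul(Z, mul(add(Z, SZ), add(SSSZ, Z)))))))))))))
  →51  S(S(S(S(S(S(S(S(S(mul(Z, mul(add(Z, SZ), add(SSSZ, Z))))))))))))
  →52  S^9(Z)

Answer: normal form = S^9(Z)  (in 52 steps)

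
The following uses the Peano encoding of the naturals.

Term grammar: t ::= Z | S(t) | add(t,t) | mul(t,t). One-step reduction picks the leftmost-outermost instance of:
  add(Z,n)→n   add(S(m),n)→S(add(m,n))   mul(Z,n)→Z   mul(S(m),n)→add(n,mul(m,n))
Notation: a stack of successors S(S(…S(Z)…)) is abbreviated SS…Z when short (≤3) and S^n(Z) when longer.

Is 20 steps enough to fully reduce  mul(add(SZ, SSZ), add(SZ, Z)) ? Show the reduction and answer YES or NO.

Answer: YES — reaches normal form SSSZ in 18 ≤ 20 steps

Derivation:
  start: mul(add(SZ, SSZ), add(SZ, Z))
  →1  mul(S(add(Z, SSZ)), add(SZ, Z))
  →2  add(add(SZ, Z), mul(add(Z, SSZ), add(SZ, Z)))
  →3  add(S(add(Z, Z)), mul(add(Z, SSZ), add(SZ, Z)))
  →4  S(add(add(Z, Z), mul(add(Z, SSZ), add(SZ, Z))))
  →5  S(add(Z, mul(add(Z, SSZ), add(SZ, Z))))
  →6  S(mul(add(Z, SSZ), add(SZ, Z)))
  →7  S(mul(SSZ, add(SZ, Z)))
  →8  S(add(add(SZ, Z), mul(SZ, add(SZ, Z))))
  →9  S(add(S(add(Z, Z)), mul(SZ, add(SZ, Z))))
  →10  S(S(add(add(Z, Z), mul(SZ, add(SZ, Z)))))
  →11  S(S(add(Z, mul(SZ, add(SZ, Z)))))
  →12  S(S(mul(SZ, add(SZ, Z))))
  →13  S(S(add(add(SZ, Z), mul(Z, add(SZ, Z)))))
  →14  S(S(add(S(add(Z, Z)), mul(Z, add(SZ, Z)))))
  →15  S(S(S(add(add(Z, Z), mul(Z, add(SZ, Z))))))
  →16  S(S(S(add(Z, mul(Z, add(SZ, Z))))))
  →17  S(S(S(mul(Z, add(SZ, Z)))))
  →18  SSSZ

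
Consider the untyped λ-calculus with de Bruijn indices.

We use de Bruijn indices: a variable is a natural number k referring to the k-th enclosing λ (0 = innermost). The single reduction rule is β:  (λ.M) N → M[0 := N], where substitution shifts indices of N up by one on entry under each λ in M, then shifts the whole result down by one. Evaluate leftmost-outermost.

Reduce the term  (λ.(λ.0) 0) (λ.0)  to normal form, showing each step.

  start: (λ.(λ.0) 0) (λ.0)
  step 1: (λ.0) (λ.0)
  step 2: λ.0

Answer: normal form = λ.0  (in 2 steps)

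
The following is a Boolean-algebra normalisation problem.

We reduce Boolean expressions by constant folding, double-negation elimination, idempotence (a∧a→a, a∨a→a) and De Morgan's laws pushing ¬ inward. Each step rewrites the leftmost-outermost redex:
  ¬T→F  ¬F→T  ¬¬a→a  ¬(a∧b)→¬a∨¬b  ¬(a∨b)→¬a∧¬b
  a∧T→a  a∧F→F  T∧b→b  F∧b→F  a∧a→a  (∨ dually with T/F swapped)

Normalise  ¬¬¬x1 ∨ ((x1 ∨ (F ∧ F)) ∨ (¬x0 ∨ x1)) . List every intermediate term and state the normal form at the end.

Answer: normal form = ¬x1 ∨ (x1 ∨ (¬x0 ∨ x1))  (in 3 steps)

Derivation:
  start: ¬¬¬x1 ∨ ((x1 ∨ (F ∧ F)) ∨ (¬x0 ∨ x1))
  step 1: ¬x1 ∨ ((x1 ∨ (F ∧ F)) ∨ (¬x0 ∨ x1))
  step 2: ¬x1 ∨ ((x1 ∨ F) ∨ (¬x0 ∨ x1))
  step 3: ¬x1 ∨ (x1 ∨ (¬x0 ∨ x1))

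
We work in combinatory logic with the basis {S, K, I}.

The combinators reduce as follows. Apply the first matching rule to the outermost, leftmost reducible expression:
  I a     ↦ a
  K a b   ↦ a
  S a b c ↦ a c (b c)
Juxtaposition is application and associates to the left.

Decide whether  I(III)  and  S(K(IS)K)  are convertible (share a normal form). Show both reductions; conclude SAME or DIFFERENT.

Term A:
  start: I(III)
  step 1: III
  step 2: II
  step 3: I

Term B:
  start: S(K(IS)K)
  step 1: S(IS)
  step 2: SS

Answer: DIFFERENT — A ⇓ I, B ⇓ SS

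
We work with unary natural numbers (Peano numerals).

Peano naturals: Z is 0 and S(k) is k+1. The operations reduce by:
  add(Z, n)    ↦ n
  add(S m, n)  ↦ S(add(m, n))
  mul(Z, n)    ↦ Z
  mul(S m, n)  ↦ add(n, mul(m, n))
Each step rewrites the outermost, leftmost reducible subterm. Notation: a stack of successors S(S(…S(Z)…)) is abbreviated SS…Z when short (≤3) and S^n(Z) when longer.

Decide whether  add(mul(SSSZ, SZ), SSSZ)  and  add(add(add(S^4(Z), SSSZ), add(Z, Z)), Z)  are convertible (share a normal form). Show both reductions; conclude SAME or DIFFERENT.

Term A:
  start: add(mul(SSSZ, SZ), SSSZ)
  →1  add(add(SZ, mul(SSZ, SZ)), SSSZ)
  →2  add(S(add(Z, mul(SSZ, SZ))), SSSZ)
  →3  S(add(add(Z, mul(SSZ, SZ)), SSSZ))
  →4  S(add(mul(SSZ, SZ), SSSZ))
  →5  S(add(add(SZ, mul(SZ, SZ)), SSSZ))
  →6  S(add(S(add(Z, mul(SZ, SZ))), SSSZ))
  →7  S(S(add(add(Z, mul(SZ, SZ)), SSSZ)))
  →8  S(S(add(mul(SZ, SZ), SSSZ)))
  →9  S(S(add(add(SZ, mul(Z, SZ)), SSSZ)))
  →10  S(S(add(S(add(Z, mul(Z, SZ))), SSSZ)))
  →11  S(S(S(add(add(Z, mul(Z, SZ)), SSSZ))))
  →12  S(S(S(add(mul(Z, SZ), SSSZ))))
  →13  S(S(S(add(Z, SSSZ))))
  →14  S^6(Z)

Term B:
  start: add(add(add(S^4(Z), SSSZ), add(Z, Z)), Z)
  →1  add(add(S(add(SSSZ, SSSZ)), add(Z, Z)), Z)
  →2  add(S(add(add(SSSZ, SSSZ), add(Z, Z))), Z)
  →3  S(add(add(add(SSSZ, SSSZ), add(Z, Z)), Z))
  →4  S(add(add(S(add(SSZ, SSSZ)), add(Z, Z)), Z))
  →5  S(add(S(add(add(SSZ, SSSZ), add(Z, Z))), Z))
  →6  S(S(add(add(add(SSZ, SSSZ), add(Z, Z)), Z)))
  →7  S(S(add(add(S(add(SZ, SSSZ)), add(Z, Z)), Z)))
  →8  S(S(add(S(add(add(SZ, SSSZ), add(Z, Z))), Z)))
  →9  S(S(S(add(add(add(SZ, SSSZ), add(Z, Z)), Z))))
  →10  S(S(S(add(add(S(add(Z, SSSZ)), add(Z, Z)), Z))))
  →11  S(S(S(add(S(add(add(Z, SSSZ), add(Z, Z))), Z))))
  →12  S(S(S(S(add(add(add(Z, SSSZ), add(Z, Z)), Z)))))
  →13  S(S(S(S(add(add(SSSZ, add(Z, Z)), Z)))))
  →14  S(S(S(S(add(S(add(SSZ, add(Z, Z))), Z)))))
  →15  S(S(S(S(S(add(add(SSZ, add(Z, Z)), Z))))))
  →16  S(S(S(S(S(add(S(add(SZ, add(Z, Z))), Z))))))
  →17  S(S(S(S(S(S(add(add(SZ, add(Z, Z)), Z)))))))
  →18  S(S(S(S(S(S(add(S(add(Z, add(Z, Z))), Z)))))))
  →19  S(S(S(S(S(S(S(add(add(Z, add(Z, Z)), Z))))))))
  →20  S(S(S(S(S(S(S(add(add(Z, Z), Z))))))))
  →21  S(S(S(S(S(S(S(add(Z, Z))))))))
  →22  S^7(Z)

Answer: DIFFERENT — A ⇓ S^6(Z), B ⇓ S^7(Z)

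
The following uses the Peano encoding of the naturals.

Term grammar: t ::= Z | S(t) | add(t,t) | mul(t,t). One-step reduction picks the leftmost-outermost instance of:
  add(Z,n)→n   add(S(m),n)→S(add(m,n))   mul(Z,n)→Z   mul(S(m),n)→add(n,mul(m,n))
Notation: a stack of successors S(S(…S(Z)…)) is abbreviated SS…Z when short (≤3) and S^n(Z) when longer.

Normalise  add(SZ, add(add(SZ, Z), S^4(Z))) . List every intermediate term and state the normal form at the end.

  start: add(SZ, add(add(SZ, Z), S^4(Z)))
  →1  S(add(Z, add(add(SZ, Z), S^4(Z))))
  →2  S(add(add(SZ, Z), S^4(Z)))
  →3  S(add(S(add(Z, Z)), S^4(Z)))
  →4  S(S(add(add(Z, Z), S^4(Z))))
  →5  S(S(add(Z, S^4(Z))))
  →6  S^6(Z)

Answer: normal form = S^6(Z)  (in 6 steps)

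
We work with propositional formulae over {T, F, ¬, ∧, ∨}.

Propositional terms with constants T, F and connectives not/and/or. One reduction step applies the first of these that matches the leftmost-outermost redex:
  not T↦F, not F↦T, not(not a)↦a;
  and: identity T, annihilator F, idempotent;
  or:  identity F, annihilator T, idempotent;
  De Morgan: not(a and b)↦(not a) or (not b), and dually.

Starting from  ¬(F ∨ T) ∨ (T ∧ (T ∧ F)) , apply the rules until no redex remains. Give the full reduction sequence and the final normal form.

Answer: normal form = F  (in 7 steps)

Reduction:
  start: ¬(F ∨ T) ∨ (T ∧ (T ∧ F))
  step 1: (¬F ∧ ¬T) ∨ (T ∧ (T ∧ F))
  step 2: (T ∧ ¬T) ∨ (T ∧ (T ∧ F))
  step 3: ¬T ∨ (T ∧ (T ∧ F))
  step 4: F ∨ (T ∧ (T ∧ F))
  step 5: T ∧ (T ∧ F)
  step 6: T ∧ F
  step 7: F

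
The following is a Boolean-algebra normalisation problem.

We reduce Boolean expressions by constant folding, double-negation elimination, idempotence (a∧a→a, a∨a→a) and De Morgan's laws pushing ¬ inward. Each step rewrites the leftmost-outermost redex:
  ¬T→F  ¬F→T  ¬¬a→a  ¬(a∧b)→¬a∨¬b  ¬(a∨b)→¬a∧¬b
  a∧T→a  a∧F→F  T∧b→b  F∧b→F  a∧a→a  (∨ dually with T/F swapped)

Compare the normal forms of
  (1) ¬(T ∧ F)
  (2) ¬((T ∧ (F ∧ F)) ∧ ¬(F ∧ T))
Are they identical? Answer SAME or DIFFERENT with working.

Term A:
  start: ¬(T ∧ F)
  →1  ¬T ∨ ¬F
  →2  F ∨ ¬F
  →3  ¬F
  →4  T

Term B:
  start: ¬((T ∧ (F ∧ F)) ∧ ¬(F ∧ T))
  →1  ¬(T ∧ (F ∧ F)) ∨ ¬¬(F ∧ T)
  →2  (¬T ∨ ¬(F ∧ F)) ∨ ¬¬(F ∧ T)
  →3  (F ∨ ¬(F ∧ F)) ∨ ¬¬(F ∧ T)
  →4  ¬(F ∧ F) ∨ ¬¬(F ∧ T)
  →5  (¬F ∨ ¬F) ∨ ¬¬(F ∧ T)
  →6  ¬F ∨ ¬¬(F ∧ T)
  →7  T ∨ ¬¬(F ∧ T)
  →8  T

Answer: SAME — A ⇓ T, B ⇓ T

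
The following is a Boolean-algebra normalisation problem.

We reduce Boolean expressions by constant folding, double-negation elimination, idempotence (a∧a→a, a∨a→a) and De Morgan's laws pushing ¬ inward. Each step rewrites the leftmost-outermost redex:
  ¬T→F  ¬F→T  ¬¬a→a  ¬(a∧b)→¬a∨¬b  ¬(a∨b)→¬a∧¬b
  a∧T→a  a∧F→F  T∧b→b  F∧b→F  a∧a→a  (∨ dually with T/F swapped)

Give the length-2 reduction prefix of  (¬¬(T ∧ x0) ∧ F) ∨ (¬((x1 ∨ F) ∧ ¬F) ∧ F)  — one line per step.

  start: (¬¬(T ∧ x0) ∧ F) ∨ (¬((x1 ∨ F) ∧ ¬F) ∧ F)
  [1] F ∨ (¬((x1 ∨ F) ∧ ¬F) ∧ F)
  [2] ¬((x1 ∨ F) ∧ ¬F) ∧ F

Answer: after 2 steps: ¬((x1 ∨ F) ∧ ¬F) ∧ F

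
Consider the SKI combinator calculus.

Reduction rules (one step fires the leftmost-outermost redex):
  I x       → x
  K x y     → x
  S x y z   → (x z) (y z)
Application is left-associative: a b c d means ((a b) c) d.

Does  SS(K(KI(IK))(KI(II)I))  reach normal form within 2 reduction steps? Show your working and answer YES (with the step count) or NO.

  start: SS(K(KI(IK))(KI(II)I))
  [1] SS(KI(IK))
  [2] SSI

Answer: YES — reaches normal form SSI in 2 ≤ 2 steps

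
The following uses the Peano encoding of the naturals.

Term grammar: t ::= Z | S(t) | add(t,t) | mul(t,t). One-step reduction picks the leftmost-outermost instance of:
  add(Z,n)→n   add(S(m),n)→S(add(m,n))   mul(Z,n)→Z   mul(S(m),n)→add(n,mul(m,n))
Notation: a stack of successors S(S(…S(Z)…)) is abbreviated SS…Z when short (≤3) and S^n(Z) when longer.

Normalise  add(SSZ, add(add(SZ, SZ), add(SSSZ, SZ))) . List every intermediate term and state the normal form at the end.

Answer: normal form = S^8(Z)  (in 12 steps)

Reduction:
  start: add(SSZ, add(add(SZ, SZ), add(SSSZ, SZ)))
  step 1: S(add(SZ, add(add(SZ, SZ), add(SSSZ, SZ))))
  step 2: S(S(add(Z, add(add(SZ, SZ), add(SSSZ, SZ)))))
  step 3: S(S(add(add(SZ, SZ), add(SSSZ, SZ))))
  step 4: S(S(add(S(add(Z, SZ)), add(SSSZ, SZ))))
  step 5: S(S(S(add(add(Z, SZ), add(SSSZ, SZ)))))
  step 6: S(S(S(add(SZ, add(SSSZ, SZ)))))
  step 7: S(S(S(S(add(Z, add(SSSZ, SZ))))))
  step 8: S(S(S(S(add(SSSZ, SZ)))))
  step 9: S(S(S(S(S(add(SSZ, SZ))))))
  step 10: S(S(S(S(S(S(add(SZ, SZ)))))))
  step 11: S(S(S(S(S(S(S(add(Z, SZ))))))))
  step 12: S^8(Z)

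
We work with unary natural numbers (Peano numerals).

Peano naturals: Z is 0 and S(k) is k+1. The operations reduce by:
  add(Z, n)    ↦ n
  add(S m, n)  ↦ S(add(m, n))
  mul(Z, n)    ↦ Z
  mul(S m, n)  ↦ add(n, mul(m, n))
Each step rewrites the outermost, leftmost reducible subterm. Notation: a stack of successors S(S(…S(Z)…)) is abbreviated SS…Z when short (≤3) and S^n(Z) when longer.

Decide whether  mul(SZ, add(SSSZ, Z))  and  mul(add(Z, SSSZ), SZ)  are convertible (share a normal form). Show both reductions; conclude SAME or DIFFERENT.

Term A:
  start: mul(SZ, add(SSSZ, Z))
  [1] add(add(SSSZ, Z), mul(Z, add(SSSZ, Z)))
  [2] add(S(add(SSZ, Z)), mul(Z, add(SSSZ, Z)))
  [3] S(add(add(SSZ, Z), mul(Z, add(SSSZ, Z))))
  [4] S(add(S(add(SZ, Z)), mul(Z, add(SSSZ, Z))))
  [5] S(S(add(add(SZ, Z), mul(Z, add(SSSZ, Z)))))
  [6] S(S(add(S(add(Z, Z)), mul(Z, add(SSSZ, Z)))))
  [7] S(S(S(add(add(Z, Z), mul(Z, add(SSSZ, Z))))))
  [8] S(S(S(add(Z, mul(Z, add(SSSZ, Z))))))
  [9] S(S(S(mul(Z, add(SSSZ, Z)))))
  [10] SSSZ

Term B:
  start: mul(add(Z, SSSZ), SZ)
  [1] mul(SSSZ, SZ)
  [2] add(SZ, mul(SSZ, SZ))
  [3] S(add(Z, mul(SSZ, SZ)))
  [4] S(mul(SSZ, SZ))
  [5] S(add(SZ, mul(SZ, SZ)))
  [6] S(S(add(Z, mul(SZ, SZ))))
  [7] S(S(mul(SZ, SZ)))
  [8] S(S(add(SZ, mul(Z, SZ))))
  [9] S(S(S(add(Z, mul(Z, SZ)))))
  [10] S(S(S(mul(Z, SZ))))
  [11] SSSZ

Answer: SAME — A ⇓ SSSZ, B ⇓ SSSZ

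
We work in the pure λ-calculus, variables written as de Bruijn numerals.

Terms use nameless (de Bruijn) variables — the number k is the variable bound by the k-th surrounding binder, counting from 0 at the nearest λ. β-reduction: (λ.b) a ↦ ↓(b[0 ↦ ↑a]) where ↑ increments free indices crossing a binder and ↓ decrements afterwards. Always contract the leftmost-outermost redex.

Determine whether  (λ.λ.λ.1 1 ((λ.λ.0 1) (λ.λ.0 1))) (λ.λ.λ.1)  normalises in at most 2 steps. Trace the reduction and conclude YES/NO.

Answer: YES — reaches normal form λ.λ.1 1 (λ.0 (λ.λ.0 1)) in 2 ≤ 2 steps

Reduction:
  start: (λ.λ.λ.1 1 ((λ.λ.0 1) (λ.λ.0 1))) (λ.λ.λ.1)
  [1] λ.λ.1 1 ((λ.λ.0 1) (λ.λ.0 1))
  [2] λ.λ.1 1 (λ.0 (λ.λ.0 1))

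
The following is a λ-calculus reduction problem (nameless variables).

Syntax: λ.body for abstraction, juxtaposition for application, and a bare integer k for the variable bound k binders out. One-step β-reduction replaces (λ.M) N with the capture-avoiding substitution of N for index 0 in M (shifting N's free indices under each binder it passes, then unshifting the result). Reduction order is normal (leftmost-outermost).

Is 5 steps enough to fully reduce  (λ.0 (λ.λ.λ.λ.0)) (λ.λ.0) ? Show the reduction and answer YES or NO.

  start: (λ.0 (λ.λ.λ.λ.0)) (λ.λ.0)
  →1  (λ.λ.0) (λ.λ.λ.λ.0)
  →2  λ.0

Answer: YES — reaches normal form λ.0 in 2 ≤ 5 steps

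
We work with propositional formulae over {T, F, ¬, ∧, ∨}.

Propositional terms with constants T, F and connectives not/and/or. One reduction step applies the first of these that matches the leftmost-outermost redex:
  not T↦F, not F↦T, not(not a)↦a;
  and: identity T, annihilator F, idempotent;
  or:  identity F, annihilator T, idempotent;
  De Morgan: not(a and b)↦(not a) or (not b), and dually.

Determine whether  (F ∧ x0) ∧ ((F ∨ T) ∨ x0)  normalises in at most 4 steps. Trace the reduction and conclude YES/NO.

  start: (F ∧ x0) ∧ ((F ∨ T) ∨ x0)
  step 1: F ∧ ((F ∨ T) ∨ x0)
  step 2: F

Answer: YES — reaches normal form F in 2 ≤ 4 steps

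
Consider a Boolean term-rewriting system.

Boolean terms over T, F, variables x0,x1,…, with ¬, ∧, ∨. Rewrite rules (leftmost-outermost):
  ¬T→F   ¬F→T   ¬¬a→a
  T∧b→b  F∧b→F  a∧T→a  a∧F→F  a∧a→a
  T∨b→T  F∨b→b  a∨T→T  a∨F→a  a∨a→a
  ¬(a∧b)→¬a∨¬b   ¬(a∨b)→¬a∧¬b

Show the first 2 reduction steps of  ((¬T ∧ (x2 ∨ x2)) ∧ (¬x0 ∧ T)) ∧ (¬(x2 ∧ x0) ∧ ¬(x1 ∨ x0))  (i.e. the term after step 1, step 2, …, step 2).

  start: ((¬T ∧ (x2 ∨ x2)) ∧ (¬x0 ∧ T)) ∧ (¬(x2 ∧ x0) ∧ ¬(x1 ∨ x0))
  →1  ((F ∧ (x2 ∨ x2)) ∧ (¬x0 ∧ T)) ∧ (¬(x2 ∧ x0) ∧ ¬(x1 ∨ x0))
  →2  (F ∧ (¬x0 ∧ T)) ∧ (¬(x2 ∧ x0) ∧ ¬(x1 ∨ x0))

Answer: after 2 steps: (F ∧ (¬x0 ∧ T)) ∧ (¬(x2 ∧ x0) ∧ ¬(x1 ∨ x0))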